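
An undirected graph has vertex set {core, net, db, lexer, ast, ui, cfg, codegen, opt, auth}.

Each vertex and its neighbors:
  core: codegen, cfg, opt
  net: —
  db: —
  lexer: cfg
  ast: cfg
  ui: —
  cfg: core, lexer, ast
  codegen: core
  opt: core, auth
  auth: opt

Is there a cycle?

DFS, tracking each vertex's parent; an edge to a visited non-parent vertex closes a cycle.
Start from ui:
visit ui (parent –)
visit core (parent –)
  visit codegen (parent core)
    codegen–core: parent, skip
  visit cfg (parent core)
    cfg–core: parent, skip
    visit lexer (parent cfg)
      lexer–cfg: parent, skip
    visit ast (parent cfg)
      ast–cfg: parent, skip
  visit opt (parent core)
    opt–core: parent, skip
    visit auth (parent opt)
      auth–opt: parent, skip
visit net (parent –)
visit db (parent –)
No non-parent visited neighbor found — the graph is a forest.

No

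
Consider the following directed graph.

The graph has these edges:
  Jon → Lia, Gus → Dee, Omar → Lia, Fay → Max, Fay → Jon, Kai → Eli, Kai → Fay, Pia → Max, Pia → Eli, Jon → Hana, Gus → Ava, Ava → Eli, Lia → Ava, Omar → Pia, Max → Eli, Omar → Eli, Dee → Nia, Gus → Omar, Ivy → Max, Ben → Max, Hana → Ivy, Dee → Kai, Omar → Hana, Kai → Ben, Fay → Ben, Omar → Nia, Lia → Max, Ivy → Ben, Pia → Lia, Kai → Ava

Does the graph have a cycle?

No

DFS with white/gray/black marking, starting from Ben:
Ben gray
  Max gray
    Eli gray
    Eli black
  Max black
Ben black
Lia gray
  Lia→Max: Max black — skip
  Ava gray
    Ava→Eli: Eli black — skip
  Ava black
Lia black
Gus gray
  Dee gray
    Nia gray
    Nia black
    Kai gray
      Kai→Eli: Eli black — skip
      Kai→Ben: Ben black — skip
      Kai→Ava: Ava black — skip
      Fay gray
        Fay→Max: Max black — skip
        Jon gray
          Hana gray
            Ivy gray
              Ivy→Max: Max black — skip
              Ivy→Ben: Ben black — skip
            Ivy black
          Hana black
          Jon→Lia: Lia black — skip
        Jon black
        Fay→Ben: Ben black — skip
      Fay black
    Kai black
  Dee black
  Omar gray
    Omar→Eli: Eli black — skip
    Omar→Lia: Lia black — skip
    Omar→Hana: Hana black — skip
    Pia gray
      Pia→Lia: Lia black — skip
      Pia→Max: Max black — skip
      Pia→Eli: Eli black — skip
    Pia black
    Omar→Nia: Nia black — skip
  Omar black
  Gus→Ava: Ava black — skip
Gus black
Every edge goes to a white or black vertex — no back edge, so the graph is acyclic.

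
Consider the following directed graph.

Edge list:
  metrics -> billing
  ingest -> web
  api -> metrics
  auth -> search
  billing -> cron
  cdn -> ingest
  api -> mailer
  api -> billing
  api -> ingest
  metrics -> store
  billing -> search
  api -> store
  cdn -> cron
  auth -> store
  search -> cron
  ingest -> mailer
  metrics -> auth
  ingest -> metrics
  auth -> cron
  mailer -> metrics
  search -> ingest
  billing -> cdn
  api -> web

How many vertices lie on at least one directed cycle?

A vertex is on a directed cycle iff it belongs to a strongly connected component of size ≥ 2 (or has a self-loop).
The vertices on cycles are {cdn, auth, ingest, mailer, search, billing, metrics} — 7 in total.

7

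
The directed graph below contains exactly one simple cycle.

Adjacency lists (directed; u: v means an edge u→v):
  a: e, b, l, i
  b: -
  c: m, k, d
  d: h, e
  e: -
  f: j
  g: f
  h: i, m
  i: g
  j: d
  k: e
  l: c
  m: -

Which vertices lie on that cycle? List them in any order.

DFS with gray/black marking from i:
i gray
  g gray
    f gray
      j gray
        d gray
          h gray
            h→i: i is gray → back edge
Back edge closes the cycle i → g → f → j → d → h → i; its vertices are {d, f, g, h, i, j}.

d, f, g, h, i, j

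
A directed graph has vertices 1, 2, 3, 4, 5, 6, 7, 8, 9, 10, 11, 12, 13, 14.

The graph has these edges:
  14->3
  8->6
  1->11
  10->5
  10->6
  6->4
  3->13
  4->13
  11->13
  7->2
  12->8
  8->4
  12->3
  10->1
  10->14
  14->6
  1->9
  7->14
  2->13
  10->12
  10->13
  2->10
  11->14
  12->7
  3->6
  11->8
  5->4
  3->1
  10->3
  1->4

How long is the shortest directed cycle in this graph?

For each vertex v, BFS finds the shortest path from v back to v.
The shortest such closed walk is 10 → 12 → 7 → 2 → 10, length 4.

4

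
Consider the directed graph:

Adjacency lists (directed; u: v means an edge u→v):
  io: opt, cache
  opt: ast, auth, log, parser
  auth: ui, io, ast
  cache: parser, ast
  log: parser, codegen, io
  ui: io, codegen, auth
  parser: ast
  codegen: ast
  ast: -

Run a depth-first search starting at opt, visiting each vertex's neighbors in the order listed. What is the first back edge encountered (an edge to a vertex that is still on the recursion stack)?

io→opt

DFS from opt (visiting each vertex's neighbors in the order listed); mark gray on enter, black on exit:
opt gray
  ast gray
  ast black
  auth gray
    ui gray
      io gray
        io→opt: opt is gray → back edge
First back edge: io → opt.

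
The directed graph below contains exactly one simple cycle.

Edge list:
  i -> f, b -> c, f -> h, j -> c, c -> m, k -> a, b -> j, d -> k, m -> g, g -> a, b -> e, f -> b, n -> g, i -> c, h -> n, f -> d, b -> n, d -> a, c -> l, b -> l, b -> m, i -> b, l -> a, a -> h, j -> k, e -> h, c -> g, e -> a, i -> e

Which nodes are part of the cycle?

a, g, h, n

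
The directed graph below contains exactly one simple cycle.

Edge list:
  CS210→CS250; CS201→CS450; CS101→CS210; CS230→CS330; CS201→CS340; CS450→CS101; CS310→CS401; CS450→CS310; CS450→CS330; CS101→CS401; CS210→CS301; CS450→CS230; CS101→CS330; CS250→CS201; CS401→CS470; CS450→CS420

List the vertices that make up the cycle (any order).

CS101, CS201, CS210, CS250, CS450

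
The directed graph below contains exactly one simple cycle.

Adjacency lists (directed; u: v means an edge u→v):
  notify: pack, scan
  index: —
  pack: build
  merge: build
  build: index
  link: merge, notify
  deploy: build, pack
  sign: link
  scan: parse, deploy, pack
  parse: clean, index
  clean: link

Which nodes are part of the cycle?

DFS with gray/black marking from link:
link gray
  merge gray
    build gray
      index gray
      index black
    build black
  merge black
  notify gray
    pack gray
      pack→build: build black — skip
    pack black
    scan gray
      parse gray
        clean gray
          clean→link: link is gray → back edge
Back edge closes the cycle link → notify → scan → parse → clean → link; its vertices are {link, scan, clean, parse, notify}.

link, scan, clean, parse, notify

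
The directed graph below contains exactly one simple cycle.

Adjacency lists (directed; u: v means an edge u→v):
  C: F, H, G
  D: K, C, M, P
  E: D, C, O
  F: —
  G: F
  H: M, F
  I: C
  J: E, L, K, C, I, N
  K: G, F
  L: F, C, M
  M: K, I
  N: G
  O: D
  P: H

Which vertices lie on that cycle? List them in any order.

C, H, I, M

DFS with gray/black marking from I:
I gray
  C gray
    F gray
    F black
    H gray
      M gray
        K gray
          G gray
            G→F: F black — skip
          G black
          K→F: F black — skip
        K black
        M→I: I is gray → back edge
Back edge closes the cycle I → C → H → M → I; its vertices are {C, H, I, M}.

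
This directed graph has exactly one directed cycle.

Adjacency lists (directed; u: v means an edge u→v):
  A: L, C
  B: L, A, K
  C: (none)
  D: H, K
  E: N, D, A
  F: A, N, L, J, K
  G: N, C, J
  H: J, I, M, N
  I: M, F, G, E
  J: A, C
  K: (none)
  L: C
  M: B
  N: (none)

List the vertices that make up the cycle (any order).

DFS with gray/black marking from I:
I gray
  M gray
    B gray
      L gray
        C gray
        C black
      L black
      A gray
        A→L: L black — skip
        A→C: C black — skip
      A black
      K gray
      K black
    B black
  M black
  F gray
    F→A: A black — skip
    N gray
    N black
    F→L: L black — skip
    J gray
      J→A: A black — skip
      J→C: C black — skip
    J black
    F→K: K black — skip
  F black
  G gray
    G→N: N black — skip
    G→C: C black — skip
    G→J: J black — skip
  G black
  E gray
    E→N: N black — skip
    D gray
      H gray
        H→J: J black — skip
        H→I: I is gray → back edge
Back edge closes the cycle I → E → D → H → I; its vertices are {D, E, H, I}.

D, E, H, I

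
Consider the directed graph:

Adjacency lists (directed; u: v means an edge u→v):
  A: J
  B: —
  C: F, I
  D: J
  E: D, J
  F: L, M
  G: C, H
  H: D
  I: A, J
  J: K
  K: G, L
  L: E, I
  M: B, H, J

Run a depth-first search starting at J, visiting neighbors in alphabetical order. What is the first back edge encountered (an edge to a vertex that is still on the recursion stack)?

D->J

DFS from J (visiting neighbors in alphabetical order); mark gray on enter, black on exit:
J gray
  K gray
    G gray
      C gray
        F gray
          L gray
            E gray
              D gray
                D→J: J is gray → back edge
First back edge: D → J.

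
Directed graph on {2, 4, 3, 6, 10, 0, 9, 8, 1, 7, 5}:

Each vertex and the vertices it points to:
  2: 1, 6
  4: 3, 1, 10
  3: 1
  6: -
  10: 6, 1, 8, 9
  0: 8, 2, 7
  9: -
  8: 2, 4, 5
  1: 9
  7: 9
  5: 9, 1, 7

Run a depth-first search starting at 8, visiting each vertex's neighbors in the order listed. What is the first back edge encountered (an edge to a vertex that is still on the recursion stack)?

10->8

DFS from 8 (visiting each vertex's neighbors in the order listed); mark gray on enter, black on exit:
8 gray
  2 gray
    1 gray
      9 gray
      9 black
    1 black
    6 gray
    6 black
  2 black
  4 gray
    3 gray
      3→1: 1 black — skip
    3 black
    4→1: 1 black — skip
    10 gray
      10→6: 6 black — skip
      10→1: 1 black — skip
      10→8: 8 is gray → back edge
First back edge: 10 → 8.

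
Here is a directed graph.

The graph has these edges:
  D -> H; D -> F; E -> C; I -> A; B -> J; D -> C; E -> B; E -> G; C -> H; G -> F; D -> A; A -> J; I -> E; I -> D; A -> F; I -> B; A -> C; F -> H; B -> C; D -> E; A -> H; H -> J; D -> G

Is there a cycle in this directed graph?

No

DFS with white/gray/black marking, starting from A:
A gray
  F gray
    H gray
      J gray
      J black
    H black
  F black
  A→J: J black — skip
  A→H: H black — skip
  C gray
    C→H: H black — skip
  C black
A black
B gray
  B→J: J black — skip
  B→C: C black — skip
B black
D gray
  E gray
    E→C: C black — skip
    E→B: B black — skip
    G gray
      G→F: F black — skip
    G black
  E black
  D→G: G black — skip
  D→F: F black — skip
  D→C: C black — skip
  D→A: A black — skip
  D→H: H black — skip
D black
I gray
  I→E: E black — skip
  I→D: D black — skip
  I→A: A black — skip
  I→B: B black — skip
I black
Every edge goes to a white or black vertex — no back edge, so the graph is acyclic.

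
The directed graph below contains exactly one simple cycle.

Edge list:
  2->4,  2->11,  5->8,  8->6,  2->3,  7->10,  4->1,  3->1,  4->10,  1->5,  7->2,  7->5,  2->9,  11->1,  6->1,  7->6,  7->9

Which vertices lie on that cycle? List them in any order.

1, 5, 6, 8

DFS with gray/black marking from 5:
5 gray
  8 gray
    6 gray
      1 gray
        1→5: 5 is gray → back edge
Back edge closes the cycle 5 → 8 → 6 → 1 → 5; its vertices are {1, 5, 6, 8}.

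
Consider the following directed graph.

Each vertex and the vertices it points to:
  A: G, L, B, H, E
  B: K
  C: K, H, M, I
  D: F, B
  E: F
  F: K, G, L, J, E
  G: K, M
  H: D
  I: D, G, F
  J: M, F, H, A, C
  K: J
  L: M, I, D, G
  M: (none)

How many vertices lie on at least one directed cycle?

12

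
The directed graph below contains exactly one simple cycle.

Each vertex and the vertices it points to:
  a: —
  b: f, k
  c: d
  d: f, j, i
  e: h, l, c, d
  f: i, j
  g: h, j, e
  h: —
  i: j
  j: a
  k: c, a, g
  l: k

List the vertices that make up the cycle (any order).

DFS with gray/black marking from k:
k gray
  c gray
    d gray
      f gray
        i gray
          j gray
            a gray
            a black
          j black
        i black
        f→j: j black — skip
      f black
      d→j: j black — skip
      d→i: i black — skip
    d black
  c black
  k→a: a black — skip
  g gray
    h gray
    h black
    g→j: j black — skip
    e gray
      e→h: h black — skip
      l gray
        l→k: k is gray → back edge
Back edge closes the cycle k → g → e → l → k; its vertices are {e, g, k, l}.

e, g, k, l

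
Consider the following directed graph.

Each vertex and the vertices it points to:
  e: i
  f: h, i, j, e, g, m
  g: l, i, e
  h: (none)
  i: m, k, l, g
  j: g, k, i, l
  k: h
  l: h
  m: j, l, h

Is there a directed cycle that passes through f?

No

f lies on a cycle iff there is a path from f back to itself.
Exploring from f, it never reaches itself; equivalently, its strongly connected component is a singleton.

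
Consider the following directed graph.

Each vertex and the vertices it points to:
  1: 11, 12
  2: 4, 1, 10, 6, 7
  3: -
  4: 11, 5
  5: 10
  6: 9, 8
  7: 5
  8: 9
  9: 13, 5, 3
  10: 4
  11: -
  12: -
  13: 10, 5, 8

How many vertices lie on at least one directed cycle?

6

A vertex is on a directed cycle iff it belongs to a strongly connected component of size ≥ 2 (or has a self-loop).
The vertices on cycles are {4, 5, 8, 9, 10, 13} — 6 in total.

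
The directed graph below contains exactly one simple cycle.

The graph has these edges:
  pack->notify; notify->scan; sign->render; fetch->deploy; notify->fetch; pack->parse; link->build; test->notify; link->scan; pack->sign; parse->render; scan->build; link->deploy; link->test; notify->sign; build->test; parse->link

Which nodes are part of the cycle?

DFS with gray/black marking from notify:
notify gray
  fetch gray
    deploy gray
    deploy black
  fetch black
  scan gray
    build gray
      test gray
        test→notify: notify is gray → back edge
Back edge closes the cycle notify → scan → build → test → notify; its vertices are {scan, test, build, notify}.

scan, test, build, notify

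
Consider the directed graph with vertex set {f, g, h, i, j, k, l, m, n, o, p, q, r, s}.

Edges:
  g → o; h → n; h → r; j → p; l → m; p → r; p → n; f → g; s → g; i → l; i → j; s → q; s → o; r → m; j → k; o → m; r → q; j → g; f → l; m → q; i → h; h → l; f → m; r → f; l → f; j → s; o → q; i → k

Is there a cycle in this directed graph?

DFS with white/gray/black marking, starting from q:
q gray
q black
f gray
  g gray
    o gray
      o→q: q black — skip
      m gray
        m→q: q black — skip
      m black
    o black
  g black
  f→m: m black — skip
  l gray
    l→m: m black — skip
    l→f: f is gray → back edge
Back edge found, so a cycle exists: f → l → f.

Yes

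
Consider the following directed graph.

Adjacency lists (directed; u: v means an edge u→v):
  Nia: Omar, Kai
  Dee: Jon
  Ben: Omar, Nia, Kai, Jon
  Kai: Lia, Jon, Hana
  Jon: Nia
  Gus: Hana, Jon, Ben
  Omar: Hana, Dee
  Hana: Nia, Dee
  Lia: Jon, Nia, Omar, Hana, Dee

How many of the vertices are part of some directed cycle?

A vertex is on a directed cycle iff it belongs to a strongly connected component of size ≥ 2 (or has a self-loop).
The vertices on cycles are {Dee, Jon, Kai, Lia, Nia, Hana, Omar} — 7 in total.

7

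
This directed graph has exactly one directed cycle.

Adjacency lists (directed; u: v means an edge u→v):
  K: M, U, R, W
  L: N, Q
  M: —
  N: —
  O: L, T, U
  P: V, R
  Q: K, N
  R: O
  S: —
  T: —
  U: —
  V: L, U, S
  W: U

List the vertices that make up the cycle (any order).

DFS with gray/black marking from R:
R gray
  O gray
    L gray
      N gray
      N black
      Q gray
        K gray
          M gray
          M black
          U gray
          U black
          K→R: R is gray → back edge
Back edge closes the cycle R → O → L → Q → K → R; its vertices are {K, L, O, Q, R}.

K, L, O, Q, R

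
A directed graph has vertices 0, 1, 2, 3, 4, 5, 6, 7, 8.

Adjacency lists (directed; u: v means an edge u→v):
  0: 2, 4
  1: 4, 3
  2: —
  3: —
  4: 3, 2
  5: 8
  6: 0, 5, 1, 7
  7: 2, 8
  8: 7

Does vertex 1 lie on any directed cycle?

1 lies on a cycle iff there is a path from 1 back to itself.
Exploring from 1, it never reaches itself; equivalently, its strongly connected component is a singleton.

No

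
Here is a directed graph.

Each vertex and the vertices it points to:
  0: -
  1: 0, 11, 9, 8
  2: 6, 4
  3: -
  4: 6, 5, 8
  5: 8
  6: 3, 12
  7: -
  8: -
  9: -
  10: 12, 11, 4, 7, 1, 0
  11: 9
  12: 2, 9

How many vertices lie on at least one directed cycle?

A vertex is on a directed cycle iff it belongs to a strongly connected component of size ≥ 2 (or has a self-loop).
The vertices on cycles are {2, 4, 6, 12} — 4 in total.

4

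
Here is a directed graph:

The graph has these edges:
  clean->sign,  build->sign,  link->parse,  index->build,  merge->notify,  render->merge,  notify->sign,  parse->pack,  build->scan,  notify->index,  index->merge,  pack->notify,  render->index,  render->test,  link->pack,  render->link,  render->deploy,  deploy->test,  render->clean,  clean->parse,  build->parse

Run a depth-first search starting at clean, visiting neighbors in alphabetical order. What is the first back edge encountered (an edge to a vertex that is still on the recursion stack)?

DFS from clean (visiting neighbors in alphabetical order); mark gray on enter, black on exit:
clean gray
  parse gray
    pack gray
      notify gray
        index gray
          build gray
            build→parse: parse is gray → back edge
First back edge: build → parse.

build->parse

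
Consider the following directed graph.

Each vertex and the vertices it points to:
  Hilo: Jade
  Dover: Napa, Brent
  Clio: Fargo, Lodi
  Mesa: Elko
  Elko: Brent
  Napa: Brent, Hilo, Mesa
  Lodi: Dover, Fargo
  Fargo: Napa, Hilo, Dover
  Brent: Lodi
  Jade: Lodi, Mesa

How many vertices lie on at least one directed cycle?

9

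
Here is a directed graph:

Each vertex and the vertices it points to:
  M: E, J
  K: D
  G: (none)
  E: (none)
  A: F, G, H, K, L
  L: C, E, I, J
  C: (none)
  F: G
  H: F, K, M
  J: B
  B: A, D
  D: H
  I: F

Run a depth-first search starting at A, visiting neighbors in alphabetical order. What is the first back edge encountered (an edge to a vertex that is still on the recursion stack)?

DFS from A (visiting neighbors in alphabetical order); mark gray on enter, black on exit:
A gray
  F gray
    G gray
    G black
  F black
  A→G: G black — skip
  H gray
    H→F: F black — skip
    K gray
      D gray
        D→H: H is gray → back edge
First back edge: D → H.

D->H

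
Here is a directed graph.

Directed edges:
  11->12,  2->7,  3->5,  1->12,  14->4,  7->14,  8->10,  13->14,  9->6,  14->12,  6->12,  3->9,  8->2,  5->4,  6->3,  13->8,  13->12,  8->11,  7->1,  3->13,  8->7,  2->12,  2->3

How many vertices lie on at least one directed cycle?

A vertex is on a directed cycle iff it belongs to a strongly connected component of size ≥ 2 (or has a self-loop).
The vertices on cycles are {2, 3, 6, 8, 9, 13} — 6 in total.

6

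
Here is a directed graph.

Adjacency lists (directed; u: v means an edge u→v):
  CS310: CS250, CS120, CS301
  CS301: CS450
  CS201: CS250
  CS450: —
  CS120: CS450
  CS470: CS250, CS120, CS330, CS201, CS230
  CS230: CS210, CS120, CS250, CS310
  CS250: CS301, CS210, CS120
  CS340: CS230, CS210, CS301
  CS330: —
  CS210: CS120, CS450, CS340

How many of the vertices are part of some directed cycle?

A vertex is on a directed cycle iff it belongs to a strongly connected component of size ≥ 2 (or has a self-loop).
The vertices on cycles are {CS210, CS230, CS250, CS310, CS340} — 5 in total.

5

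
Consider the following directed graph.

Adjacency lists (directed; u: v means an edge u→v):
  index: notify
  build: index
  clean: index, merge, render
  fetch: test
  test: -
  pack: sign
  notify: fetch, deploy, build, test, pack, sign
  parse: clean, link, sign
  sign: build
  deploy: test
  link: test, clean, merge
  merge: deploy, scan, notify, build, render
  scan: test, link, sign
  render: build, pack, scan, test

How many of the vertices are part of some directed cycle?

10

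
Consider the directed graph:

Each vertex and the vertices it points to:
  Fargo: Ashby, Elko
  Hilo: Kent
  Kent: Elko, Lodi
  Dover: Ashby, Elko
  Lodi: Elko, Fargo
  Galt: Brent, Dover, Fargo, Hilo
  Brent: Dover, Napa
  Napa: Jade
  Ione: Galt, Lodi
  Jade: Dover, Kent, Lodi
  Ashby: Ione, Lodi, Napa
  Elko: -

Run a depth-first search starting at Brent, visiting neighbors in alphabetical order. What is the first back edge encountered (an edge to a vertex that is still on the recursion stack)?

Galt→Brent

DFS from Brent (visiting neighbors in alphabetical order); mark gray on enter, black on exit:
Brent gray
  Dover gray
    Ashby gray
      Ione gray
        Galt gray
          Galt→Brent: Brent is gray → back edge
First back edge: Galt → Brent.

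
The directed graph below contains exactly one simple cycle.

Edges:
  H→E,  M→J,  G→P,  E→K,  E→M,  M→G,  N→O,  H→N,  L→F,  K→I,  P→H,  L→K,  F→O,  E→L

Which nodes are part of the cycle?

E, G, H, M, P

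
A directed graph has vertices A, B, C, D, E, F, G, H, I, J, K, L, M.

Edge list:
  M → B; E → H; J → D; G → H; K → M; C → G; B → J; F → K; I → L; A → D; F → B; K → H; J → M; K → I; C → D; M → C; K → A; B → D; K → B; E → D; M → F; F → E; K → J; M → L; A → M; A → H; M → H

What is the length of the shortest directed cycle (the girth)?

For each vertex v, BFS finds the shortest path from v back to v.
The shortest such closed walk is K → M → F → K, length 3.

3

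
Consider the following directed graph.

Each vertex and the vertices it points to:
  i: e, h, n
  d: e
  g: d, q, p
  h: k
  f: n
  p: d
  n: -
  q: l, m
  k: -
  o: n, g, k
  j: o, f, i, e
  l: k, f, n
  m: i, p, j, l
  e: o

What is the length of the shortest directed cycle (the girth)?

4

For each vertex v, BFS finds the shortest path from v back to v.
The shortest such closed walk is g → d → e → o → g, length 4.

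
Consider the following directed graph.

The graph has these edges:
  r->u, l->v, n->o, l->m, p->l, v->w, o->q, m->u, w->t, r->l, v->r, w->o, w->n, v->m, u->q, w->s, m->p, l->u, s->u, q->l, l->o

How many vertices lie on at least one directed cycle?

11

A vertex is on a directed cycle iff it belongs to a strongly connected component of size ≥ 2 (or has a self-loop).
The vertices on cycles are {l, m, n, o, p, q, r, s, u, v, w} — 11 in total.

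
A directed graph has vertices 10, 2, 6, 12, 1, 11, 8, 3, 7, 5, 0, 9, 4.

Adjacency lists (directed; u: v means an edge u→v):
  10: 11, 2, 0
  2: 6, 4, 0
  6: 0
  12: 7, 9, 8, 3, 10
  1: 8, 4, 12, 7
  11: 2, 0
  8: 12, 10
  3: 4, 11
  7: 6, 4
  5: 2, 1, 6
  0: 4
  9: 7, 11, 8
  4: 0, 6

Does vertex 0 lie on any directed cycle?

0 is on a cycle iff 0 can reach itself via ≥1 edge.
0 → 4 → 0 — yes.

Yes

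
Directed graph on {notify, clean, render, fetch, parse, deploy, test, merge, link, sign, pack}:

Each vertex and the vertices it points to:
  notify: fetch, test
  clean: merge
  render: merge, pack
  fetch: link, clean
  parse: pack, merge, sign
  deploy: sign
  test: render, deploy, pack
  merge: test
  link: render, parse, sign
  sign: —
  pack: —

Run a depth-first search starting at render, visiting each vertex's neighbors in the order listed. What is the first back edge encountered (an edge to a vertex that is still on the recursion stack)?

test→render

DFS from render (visiting each vertex's neighbors in the order listed); mark gray on enter, black on exit:
render gray
  merge gray
    test gray
      test→render: render is gray → back edge
First back edge: test → render.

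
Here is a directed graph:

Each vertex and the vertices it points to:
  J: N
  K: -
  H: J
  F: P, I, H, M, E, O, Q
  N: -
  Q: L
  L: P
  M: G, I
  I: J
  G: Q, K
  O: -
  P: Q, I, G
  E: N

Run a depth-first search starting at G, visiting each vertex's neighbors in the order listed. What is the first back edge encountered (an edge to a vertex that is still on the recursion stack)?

DFS from G (visiting each vertex's neighbors in the order listed); mark gray on enter, black on exit:
G gray
  Q gray
    L gray
      P gray
        P→Q: Q is gray → back edge
First back edge: P → Q.

P->Q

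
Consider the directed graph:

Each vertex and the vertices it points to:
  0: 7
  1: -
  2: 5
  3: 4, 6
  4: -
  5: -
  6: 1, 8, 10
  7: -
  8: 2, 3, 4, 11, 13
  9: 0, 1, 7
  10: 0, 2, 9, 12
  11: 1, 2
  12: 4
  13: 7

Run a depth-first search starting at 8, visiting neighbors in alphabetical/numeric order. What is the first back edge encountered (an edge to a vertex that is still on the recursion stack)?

6→8

DFS from 8 (visiting neighbors in alphabetical/numeric order); mark gray on enter, black on exit:
8 gray
  2 gray
    5 gray
    5 black
  2 black
  3 gray
    4 gray
    4 black
    6 gray
      1 gray
      1 black
      6→8: 8 is gray → back edge
First back edge: 6 → 8.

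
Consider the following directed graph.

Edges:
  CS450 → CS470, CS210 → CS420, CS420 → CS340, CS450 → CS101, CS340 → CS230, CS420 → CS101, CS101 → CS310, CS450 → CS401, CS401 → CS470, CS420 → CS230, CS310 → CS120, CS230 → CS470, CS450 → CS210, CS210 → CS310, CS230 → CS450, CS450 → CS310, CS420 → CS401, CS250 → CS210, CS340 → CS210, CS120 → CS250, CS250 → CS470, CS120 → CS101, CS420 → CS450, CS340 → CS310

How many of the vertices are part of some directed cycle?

9

A vertex is on a directed cycle iff it belongs to a strongly connected component of size ≥ 2 (or has a self-loop).
The vertices on cycles are {CS101, CS120, CS210, CS230, CS250, CS310, CS340, CS420, CS450} — 9 in total.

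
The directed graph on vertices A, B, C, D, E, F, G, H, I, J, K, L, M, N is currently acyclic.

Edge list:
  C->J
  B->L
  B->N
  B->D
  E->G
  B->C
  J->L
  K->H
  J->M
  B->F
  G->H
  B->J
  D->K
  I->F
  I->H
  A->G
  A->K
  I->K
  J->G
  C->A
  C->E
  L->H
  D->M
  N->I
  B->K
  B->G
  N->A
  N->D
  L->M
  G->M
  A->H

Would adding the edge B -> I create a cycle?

Adding B→I creates a cycle iff I can already reach B.
Explore from I: no path reaches B. The graph stays acyclic.

No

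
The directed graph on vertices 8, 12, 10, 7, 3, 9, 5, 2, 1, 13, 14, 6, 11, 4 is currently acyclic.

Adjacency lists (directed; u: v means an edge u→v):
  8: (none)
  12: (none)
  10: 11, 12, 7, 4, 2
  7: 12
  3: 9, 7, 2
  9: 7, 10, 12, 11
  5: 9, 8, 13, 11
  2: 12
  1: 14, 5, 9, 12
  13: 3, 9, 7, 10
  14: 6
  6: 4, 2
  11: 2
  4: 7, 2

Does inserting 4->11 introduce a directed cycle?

Adding 4→11 creates a cycle iff 11 can already reach 4.
Explore from 11: no path reaches 4. The graph stays acyclic.

No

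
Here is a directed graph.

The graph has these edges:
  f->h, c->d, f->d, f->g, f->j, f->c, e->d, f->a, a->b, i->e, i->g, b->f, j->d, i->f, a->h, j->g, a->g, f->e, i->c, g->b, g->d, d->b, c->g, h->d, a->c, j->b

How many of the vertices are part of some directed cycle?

A vertex is on a directed cycle iff it belongs to a strongly connected component of size ≥ 2 (or has a self-loop).
The vertices on cycles are {a, b, c, d, e, f, g, h, j} — 9 in total.

9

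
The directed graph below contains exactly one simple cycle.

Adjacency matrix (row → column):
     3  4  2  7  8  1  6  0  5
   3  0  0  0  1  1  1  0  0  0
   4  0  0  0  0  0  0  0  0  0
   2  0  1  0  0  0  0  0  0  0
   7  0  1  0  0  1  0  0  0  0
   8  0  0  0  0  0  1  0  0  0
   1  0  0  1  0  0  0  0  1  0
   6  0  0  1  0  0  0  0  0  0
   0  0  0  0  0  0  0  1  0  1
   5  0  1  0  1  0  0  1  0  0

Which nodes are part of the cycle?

DFS with gray/black marking from 8:
8 gray
  1 gray
    2 gray
      4 gray
      4 black
    2 black
    0 gray
      5 gray
        6 gray
          6→2: 2 black — skip
        6 black
        5→4: 4 black — skip
        7 gray
          7→4: 4 black — skip
          7→8: 8 is gray → back edge
Back edge closes the cycle 8 → 1 → 0 → 5 → 7 → 8; its vertices are {0, 1, 5, 7, 8}.

0, 1, 5, 7, 8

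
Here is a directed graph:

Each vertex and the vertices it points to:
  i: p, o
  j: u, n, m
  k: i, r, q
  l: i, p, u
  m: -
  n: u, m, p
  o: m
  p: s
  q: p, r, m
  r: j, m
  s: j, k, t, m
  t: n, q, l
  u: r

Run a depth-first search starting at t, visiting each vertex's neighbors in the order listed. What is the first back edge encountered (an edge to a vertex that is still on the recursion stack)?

DFS from t (visiting each vertex's neighbors in the order listed); mark gray on enter, black on exit:
t gray
  n gray
    u gray
      r gray
        j gray
          j→u: u is gray → back edge
First back edge: j → u.

j→u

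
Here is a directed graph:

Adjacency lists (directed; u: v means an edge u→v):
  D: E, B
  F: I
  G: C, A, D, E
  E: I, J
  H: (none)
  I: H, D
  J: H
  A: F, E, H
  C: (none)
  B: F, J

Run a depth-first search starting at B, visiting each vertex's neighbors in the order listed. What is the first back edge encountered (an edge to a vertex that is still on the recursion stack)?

E→I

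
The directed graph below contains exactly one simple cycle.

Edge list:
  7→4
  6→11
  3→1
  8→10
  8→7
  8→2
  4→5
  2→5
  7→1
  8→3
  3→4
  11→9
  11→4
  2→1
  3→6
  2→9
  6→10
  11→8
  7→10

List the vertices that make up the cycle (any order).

3, 6, 8, 11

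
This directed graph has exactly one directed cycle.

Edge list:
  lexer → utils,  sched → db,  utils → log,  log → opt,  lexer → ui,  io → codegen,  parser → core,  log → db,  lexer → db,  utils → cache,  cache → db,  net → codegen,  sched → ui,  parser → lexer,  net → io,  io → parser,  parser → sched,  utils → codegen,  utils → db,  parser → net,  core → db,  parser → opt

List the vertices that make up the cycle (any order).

DFS with gray/black marking from net:
net gray
  io gray
    parser gray
      lexer gray
        ui gray
        ui black
        db gray
        db black
        utils gray
          cache gray
            cache→db: db black — skip
          cache black
          log gray
            opt gray
            opt black
            log→db: db black — skip
          log black
          codegen gray
          codegen black
          utils→db: db black — skip
        utils black
      lexer black
      parser→net: net is gray → back edge
Back edge closes the cycle net → io → parser → net; its vertices are {io, net, parser}.

io, net, parser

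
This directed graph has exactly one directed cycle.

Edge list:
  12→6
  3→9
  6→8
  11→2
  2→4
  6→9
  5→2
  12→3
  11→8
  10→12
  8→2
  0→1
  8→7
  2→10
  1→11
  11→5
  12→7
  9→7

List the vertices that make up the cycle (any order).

DFS with gray/black marking from 8:
8 gray
  7 gray
  7 black
  2 gray
    4 gray
    4 black
    10 gray
      12 gray
        3 gray
          9 gray
            9→7: 7 black — skip
          9 black
        3 black
        12→7: 7 black — skip
        6 gray
          6→8: 8 is gray → back edge
Back edge closes the cycle 8 → 2 → 10 → 12 → 6 → 8; its vertices are {2, 6, 8, 10, 12}.

2, 6, 8, 10, 12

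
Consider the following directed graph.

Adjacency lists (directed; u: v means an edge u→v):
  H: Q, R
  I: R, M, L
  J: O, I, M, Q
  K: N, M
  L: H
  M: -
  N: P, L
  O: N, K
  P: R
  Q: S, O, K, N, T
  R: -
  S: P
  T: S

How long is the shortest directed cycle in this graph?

4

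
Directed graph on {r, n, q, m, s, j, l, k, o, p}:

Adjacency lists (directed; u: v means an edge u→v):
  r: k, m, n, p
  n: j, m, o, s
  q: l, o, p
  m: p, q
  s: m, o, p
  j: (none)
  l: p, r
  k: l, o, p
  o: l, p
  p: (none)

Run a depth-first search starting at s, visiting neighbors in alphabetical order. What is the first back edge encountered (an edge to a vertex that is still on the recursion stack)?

k->l

DFS from s (visiting neighbors in alphabetical order); mark gray on enter, black on exit:
s gray
  m gray
    p gray
    p black
    q gray
      l gray
        l→p: p black — skip
        r gray
          k gray
            k→l: l is gray → back edge
First back edge: k → l.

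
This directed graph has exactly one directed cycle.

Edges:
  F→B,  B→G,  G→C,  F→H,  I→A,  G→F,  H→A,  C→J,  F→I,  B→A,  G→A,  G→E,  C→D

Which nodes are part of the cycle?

DFS with gray/black marking from G:
G gray
  E gray
  E black
  A gray
  A black
  C gray
    J gray
    J black
    D gray
    D black
  C black
  F gray
    B gray
      B→A: A black — skip
      B→G: G is gray → back edge
Back edge closes the cycle G → F → B → G; its vertices are {B, F, G}.

B, F, G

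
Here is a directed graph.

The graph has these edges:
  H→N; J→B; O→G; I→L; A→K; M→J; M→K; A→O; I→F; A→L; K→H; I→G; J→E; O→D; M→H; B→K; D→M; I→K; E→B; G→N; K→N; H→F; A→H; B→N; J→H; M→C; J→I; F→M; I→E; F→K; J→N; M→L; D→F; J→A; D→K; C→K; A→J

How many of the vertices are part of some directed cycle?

12

A vertex is on a directed cycle iff it belongs to a strongly connected component of size ≥ 2 (or has a self-loop).
The vertices on cycles are {A, B, C, D, E, F, H, I, J, K, M, O} — 12 in total.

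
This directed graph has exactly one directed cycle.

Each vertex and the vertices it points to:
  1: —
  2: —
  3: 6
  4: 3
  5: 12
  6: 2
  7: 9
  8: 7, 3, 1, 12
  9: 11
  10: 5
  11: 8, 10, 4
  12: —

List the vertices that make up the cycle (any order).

7, 8, 9, 11

DFS with gray/black marking from 11:
11 gray
  8 gray
    7 gray
      9 gray
        9→11: 11 is gray → back edge
Back edge closes the cycle 11 → 8 → 7 → 9 → 11; its vertices are {7, 8, 9, 11}.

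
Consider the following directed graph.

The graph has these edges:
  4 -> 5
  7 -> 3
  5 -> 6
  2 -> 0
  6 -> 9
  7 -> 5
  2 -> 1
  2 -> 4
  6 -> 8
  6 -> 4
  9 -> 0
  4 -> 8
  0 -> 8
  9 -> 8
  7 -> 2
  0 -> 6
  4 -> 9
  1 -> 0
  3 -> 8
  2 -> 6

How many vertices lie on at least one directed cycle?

A vertex is on a directed cycle iff it belongs to a strongly connected component of size ≥ 2 (or has a self-loop).
The vertices on cycles are {0, 4, 5, 6, 9} — 5 in total.

5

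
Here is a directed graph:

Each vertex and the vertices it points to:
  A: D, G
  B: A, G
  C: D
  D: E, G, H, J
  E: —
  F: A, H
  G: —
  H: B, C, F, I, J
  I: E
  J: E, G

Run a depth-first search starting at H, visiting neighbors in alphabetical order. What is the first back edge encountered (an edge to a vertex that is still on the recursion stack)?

DFS from H (visiting neighbors in alphabetical order); mark gray on enter, black on exit:
H gray
  B gray
    A gray
      D gray
        E gray
        E black
        G gray
        G black
        D→H: H is gray → back edge
First back edge: D → H.

D->H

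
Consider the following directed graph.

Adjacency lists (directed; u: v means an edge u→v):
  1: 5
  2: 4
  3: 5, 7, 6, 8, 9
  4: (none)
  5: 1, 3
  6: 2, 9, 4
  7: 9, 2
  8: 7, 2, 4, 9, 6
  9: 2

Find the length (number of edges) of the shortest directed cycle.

For each vertex v, BFS finds the shortest path from v back to v.
The shortest such closed walk is 5 → 3 → 5, length 2.

2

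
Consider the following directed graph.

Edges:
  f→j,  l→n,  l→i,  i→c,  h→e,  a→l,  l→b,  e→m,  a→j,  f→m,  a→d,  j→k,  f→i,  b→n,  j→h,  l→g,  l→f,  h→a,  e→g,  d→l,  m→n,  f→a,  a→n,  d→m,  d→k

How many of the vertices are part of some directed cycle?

6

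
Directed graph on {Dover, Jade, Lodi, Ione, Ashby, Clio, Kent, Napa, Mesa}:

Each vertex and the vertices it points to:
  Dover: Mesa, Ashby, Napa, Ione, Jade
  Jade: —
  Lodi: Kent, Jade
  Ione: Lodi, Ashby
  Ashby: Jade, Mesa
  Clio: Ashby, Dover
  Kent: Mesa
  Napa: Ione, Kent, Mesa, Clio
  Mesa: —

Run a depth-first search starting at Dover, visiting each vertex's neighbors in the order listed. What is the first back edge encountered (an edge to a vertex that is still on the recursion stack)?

DFS from Dover (visiting each vertex's neighbors in the order listed); mark gray on enter, black on exit:
Dover gray
  Mesa gray
  Mesa black
  Ashby gray
    Jade gray
    Jade black
    Ashby→Mesa: Mesa black — skip
  Ashby black
  Napa gray
    Ione gray
      Lodi gray
        Kent gray
          Kent→Mesa: Mesa black — skip
        Kent black
        Lodi→Jade: Jade black — skip
      Lodi black
      Ione→Ashby: Ashby black — skip
    Ione black
    Napa→Kent: Kent black — skip
    Napa→Mesa: Mesa black — skip
    Clio gray
      Clio→Ashby: Ashby black — skip
      Clio→Dover: Dover is gray → back edge
First back edge: Clio → Dover.

Clio->Dover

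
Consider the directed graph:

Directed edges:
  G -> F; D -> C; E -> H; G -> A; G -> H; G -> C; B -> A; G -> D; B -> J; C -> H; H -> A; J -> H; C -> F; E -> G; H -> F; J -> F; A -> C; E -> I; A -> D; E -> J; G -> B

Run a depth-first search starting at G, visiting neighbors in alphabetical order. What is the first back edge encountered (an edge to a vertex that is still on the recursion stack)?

H→A

DFS from G (visiting neighbors in alphabetical order); mark gray on enter, black on exit:
G gray
  A gray
    C gray
      F gray
      F black
      H gray
        H→A: A is gray → back edge
First back edge: H → A.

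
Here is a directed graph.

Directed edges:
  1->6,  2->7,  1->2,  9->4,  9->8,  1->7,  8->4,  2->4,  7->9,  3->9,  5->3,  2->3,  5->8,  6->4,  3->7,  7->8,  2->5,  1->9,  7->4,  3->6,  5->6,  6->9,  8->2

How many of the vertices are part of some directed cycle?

7

A vertex is on a directed cycle iff it belongs to a strongly connected component of size ≥ 2 (or has a self-loop).
The vertices on cycles are {2, 3, 5, 6, 7, 8, 9} — 7 in total.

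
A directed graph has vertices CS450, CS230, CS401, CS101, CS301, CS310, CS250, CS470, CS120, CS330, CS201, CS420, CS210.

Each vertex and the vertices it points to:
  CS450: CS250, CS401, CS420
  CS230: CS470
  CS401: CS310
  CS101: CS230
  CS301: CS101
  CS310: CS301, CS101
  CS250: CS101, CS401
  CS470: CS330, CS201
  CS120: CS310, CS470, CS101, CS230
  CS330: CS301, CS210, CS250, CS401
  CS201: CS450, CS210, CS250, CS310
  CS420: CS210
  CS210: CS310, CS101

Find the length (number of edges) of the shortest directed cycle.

For each vertex v, BFS finds the shortest path from v back to v.
The shortest such closed walk is CS230 → CS470 → CS201 → CS250 → CS101 → CS230, length 5.

5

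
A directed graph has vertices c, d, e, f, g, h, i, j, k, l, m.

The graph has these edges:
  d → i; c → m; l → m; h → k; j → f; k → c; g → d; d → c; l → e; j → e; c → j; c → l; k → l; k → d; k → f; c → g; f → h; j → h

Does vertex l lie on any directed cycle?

l lies on a cycle iff there is a path from l back to itself.
Exploring from l, it never reaches itself; equivalently, its strongly connected component is a singleton.

No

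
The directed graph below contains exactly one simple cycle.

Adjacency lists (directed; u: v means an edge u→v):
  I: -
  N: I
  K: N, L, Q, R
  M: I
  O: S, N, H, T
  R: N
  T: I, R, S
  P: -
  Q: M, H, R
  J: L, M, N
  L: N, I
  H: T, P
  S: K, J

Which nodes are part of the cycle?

H, K, Q, S, T

DFS with gray/black marking from S:
S gray
  K gray
    N gray
      I gray
      I black
    N black
    L gray
      L→N: N black — skip
      L→I: I black — skip
    L black
    Q gray
      M gray
        M→I: I black — skip
      M black
      H gray
        T gray
          T→I: I black — skip
          R gray
            R→N: N black — skip
          R black
          T→S: S is gray → back edge
Back edge closes the cycle S → K → Q → H → T → S; its vertices are {H, K, Q, S, T}.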